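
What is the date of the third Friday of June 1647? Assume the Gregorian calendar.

June 1, 1647 is a Saturday.
The first Friday is therefore June 7 (6 days later).
The third Friday is 7 + 2×7 = June 21.

June 21, 1647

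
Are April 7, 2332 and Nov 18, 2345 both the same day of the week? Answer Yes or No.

From Apr 7, 2332 to Nov 18, 2345 is 4973 days.
4973 mod 7 = 3, so they are different weekdays.
(Apr 7, 2332 is a Thursday; Nov 18, 2345 is a Sunday.)

No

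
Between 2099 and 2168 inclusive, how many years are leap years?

Multiples of 4 in [2099,2168]: 18.
Of those, multiples of 100: 1 (not leap unless ÷400).
Multiples of 400: 0.
Leap years = 18 − 1 + 0 = 17.

17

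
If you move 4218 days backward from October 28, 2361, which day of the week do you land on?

Oct 28, 2361 is a Saturday.
4218 mod 7 = 4, so 4218 days before a Saturday is Saturday − 4 = Tuesday.

Tuesday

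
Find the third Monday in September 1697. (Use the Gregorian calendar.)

September 16, 1697

September 1, 1697 is a Sunday.
The first Monday is therefore September 2 (1 days later).
The third Monday is 2 + 2×7 = September 16.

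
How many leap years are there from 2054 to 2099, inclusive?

11

Multiples of 4 in [2054,2099]: 11.
Of those, multiples of 100: 0 (not leap unless ÷400).
Multiples of 400: 0.
Leap years = 11 − 0 + 0 = 11.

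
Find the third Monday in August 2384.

August 20, 2384

August 1, 2384 is a Wednesday.
The first Monday is therefore August 6 (5 days later).
The third Monday is 6 + 2×7 = August 20.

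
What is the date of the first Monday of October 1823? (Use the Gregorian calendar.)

October 6, 1823

October 1, 1823 is a Wednesday.
The first Monday is therefore October 6 (5 days later).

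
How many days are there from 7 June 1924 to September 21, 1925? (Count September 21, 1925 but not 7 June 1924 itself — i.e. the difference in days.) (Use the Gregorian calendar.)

471

Jun 7, 1924 → Jun 7, 1925: 365 days.
Jun 7, 1925 → Jul 7, 1925: 30 days (June has 30).
Jul 7, 1925 → Aug 7, 1925: 31 days (July has 31).
Aug 7, 1925 → Sep 7, 1925: 31 days (August has 31).
Sep 7, 1925 → Sep 21, 1925: 14 days.
Total: 471 days.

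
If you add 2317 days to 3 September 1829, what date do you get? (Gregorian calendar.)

January 7, 1836

+365 (one year) → Sep 3, 1830 (1952 left).
+365 (one year) → Sep 3, 1831 (1587 left).
+366 (one year; includes Feb 29, 1832) → Sep 3, 1832 (1221 left).
+365 (one year) → Sep 3, 1833 (856 left).
+365 (one year) → Sep 3, 1834 (491 left).
+365 (one year) → Sep 3, 1835 (126 left).
Sep has 30 days: +28 → Oct 1, 1835 (98 left).
Oct has 31 days: +31 → Nov 1, 1835 (67 left).
Nov has 30 days: +30 → Dec 1, 1835 (37 left).
Dec has 31 days: +31 → Jan 1, 1836 (6 left).
+6 → Jan 7, 1836.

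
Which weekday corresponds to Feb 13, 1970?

Friday

Doomsday rule: the anchor day for the 1900s is Wednesday. For year 70: 70÷12 = 5 r 10, and 10÷4 = 2, so 5+10+2 = 17.
Wednesday + 17 ≡ Saturday — that's 1970's doomsday.
In February the doomsday date is Feb 28 (1970 is not a leap year).
Feb 13 is 15 days before Feb 28; 15 mod 7 = 1, so Saturday − 1 = Friday.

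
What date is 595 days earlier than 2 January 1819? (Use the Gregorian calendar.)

−365 (one year) → Jan 2, 1818 (230 left).
−2 → Dec 31, 1817 (end of Dec, 31 days; 228 left).
−31 → Nov 30, 1817 (end of Nov, 30 days; 197 left).
−30 → Oct 31, 1817 (end of Oct, 31 days; 167 left).
−31 → Sep 30, 1817 (end of Sep, 30 days; 136 left).
−30 → Aug 31, 1817 (end of Aug, 31 days; 106 left).
−31 → Jul 31, 1817 (end of Jul, 31 days; 75 left).
−31 → Jun 30, 1817 (end of Jun, 30 days; 44 left).
−30 → May 31, 1817 (end of May, 31 days; 14 left).
−14 → May 17, 1817.

May 17, 1817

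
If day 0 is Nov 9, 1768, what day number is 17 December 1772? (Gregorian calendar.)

Nov 9, 1768 → Nov 9, 1769: 365 days.
Nov 9, 1769 → Nov 9, 1770: 365 days.
Nov 9, 1770 → Nov 9, 1771: 365 days.
Nov 9, 1771 → Nov 9, 1772: 366 days (Feb 29, 1772 is in that span).
Nov 9, 1772 → Dec 9, 1772: 30 days (November has 30).
Dec 9, 1772 → Dec 17, 1772: 8 days.
Total: 1499 days.

1499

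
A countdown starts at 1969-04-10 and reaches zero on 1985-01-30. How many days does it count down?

5774

Apr 10, 1969 → Apr 10, 1970: 365 days.
Apr 10, 1970 → Apr 10, 1971: 365 days.
Apr 10, 1971 → Apr 10, 1972: 366 days (Feb 29, 1972 is in that span).
Apr 10, 1972 → Apr 10, 1973: 365 days.
Apr 10, 1973 → Apr 10, 1974: 365 days.
Apr 10, 1974 → Apr 10, 1975: 365 days.
Apr 10, 1975 → Apr 10, 1976: 366 days (Feb 29, 1976 is in that span).
Apr 10, 1976 → Apr 10, 1977: 365 days.
Apr 10, 1977 → Apr 10, 1978: 365 days.
Apr 10, 1978 → Apr 10, 1979: 365 days.
Apr 10, 1979 → Apr 10, 1980: 366 days (Feb 29, 1980 is in that span).
Apr 10, 1980 → Apr 10, 1981: 365 days.
Apr 10, 1981 → Apr 10, 1982: 365 days.
Apr 10, 1982 → Apr 10, 1983: 365 days.
Apr 10, 1983 → Apr 10, 1984: 366 days (Feb 29, 1984 is in that span).
Apr 10, 1984 → May 10, 1984: 30 days (April has 30).
May 10, 1984 → Jun 10, 1984: 31 days (May has 31).
Jun 10, 1984 → Jul 10, 1984: 30 days (June has 30).
Jul 10, 1984 → Aug 10, 1984: 31 days (July has 31).
Aug 10, 1984 → Sep 10, 1984: 31 days (August has 31).
Sep 10, 1984 → Oct 10, 1984: 30 days (September has 30).
Oct 10, 1984 → Nov 10, 1984: 31 days (October has 31).
Nov 10, 1984 → Dec 10, 1984: 30 days (November has 30).
Dec 10, 1984 → Jan 10, 1985: 31 days (December has 31).
Jan 10, 1985 → Jan 30, 1985: 20 days.
Total: 5774 days.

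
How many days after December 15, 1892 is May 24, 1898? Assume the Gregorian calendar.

1986

Dec 15, 1892 → Dec 15, 1893: 365 days.
Dec 15, 1893 → Dec 15, 1894: 365 days.
Dec 15, 1894 → Dec 15, 1895: 365 days.
Dec 15, 1895 → Dec 15, 1896: 366 days (Feb 29, 1896 is in that span).
Dec 15, 1896 → Dec 15, 1897: 365 days.
Dec 15, 1897 → Jan 15, 1898: 31 days (December has 31).
Jan 15, 1898 → Feb 15, 1898: 31 days (January has 31).
Feb 15, 1898 → Mar 15, 1898: 28 days (February has 28).
Mar 15, 1898 → Apr 15, 1898: 31 days (March has 31).
Apr 15, 1898 → May 15, 1898: 30 days (April has 30).
May 15, 1898 → May 24, 1898: 9 days.
Total: 1986 days.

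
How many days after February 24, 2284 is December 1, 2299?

Feb 24, 2284 → Feb 24, 2285: 366 days (Feb 29, 2284 is in that span).
Feb 24, 2285 → Feb 24, 2286: 365 days.
Feb 24, 2286 → Feb 24, 2287: 365 days.
Feb 24, 2287 → Feb 24, 2288: 365 days.
Feb 24, 2288 → Feb 24, 2289: 366 days (Feb 29, 2288 is in that span).
Feb 24, 2289 → Feb 24, 2290: 365 days.
Feb 24, 2290 → Feb 24, 2291: 365 days.
Feb 24, 2291 → Feb 24, 2292: 365 days.
Feb 24, 2292 → Feb 24, 2293: 366 days (Feb 29, 2292 is in that span).
Feb 24, 2293 → Feb 24, 2294: 365 days.
Feb 24, 2294 → Feb 24, 2295: 365 days.
Feb 24, 2295 → Feb 24, 2296: 365 days.
Feb 24, 2296 → Feb 24, 2297: 366 days (Feb 29, 2296 is in that span).
Feb 24, 2297 → Feb 24, 2298: 365 days.
Feb 24, 2298 → Feb 24, 2299: 365 days.
Feb 24, 2299 → Mar 24, 2299: 28 days (February has 28).
Mar 24, 2299 → Apr 24, 2299: 31 days (March has 31).
Apr 24, 2299 → May 24, 2299: 30 days (April has 30).
May 24, 2299 → Jun 24, 2299: 31 days (May has 31).
Jun 24, 2299 → Jul 24, 2299: 30 days (June has 30).
Jul 24, 2299 → Aug 24, 2299: 31 days (July has 31).
Aug 24, 2299 → Sep 24, 2299: 31 days (August has 31).
Sep 24, 2299 → Oct 24, 2299: 30 days (September has 30).
Oct 24, 2299 → Nov 24, 2299: 31 days (October has 31).
Nov 24, 2299 → Dec 1, 2299: 7 days.
Total: 5759 days.

5759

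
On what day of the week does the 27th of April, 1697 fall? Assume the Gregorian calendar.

Saturday

Doomsday rule: the anchor day for the 1600s is Tuesday. For year 97: 97÷12 = 8 r 1, and 1÷4 = 0, so 8+1+0 = 9.
Tuesday + 9 ≡ Thursday — that's 1697's doomsday.
In April the doomsday date is Apr 4.
Apr 27 is 23 days after Apr 4; 23 mod 7 = 2, so Thursday + 2 = Saturday.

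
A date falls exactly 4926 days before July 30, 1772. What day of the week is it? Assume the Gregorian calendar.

Jul 30, 1772 is a Thursday.
4926 mod 7 = 5, so 4926 days before a Thursday is Thursday − 5 = Saturday.

Saturday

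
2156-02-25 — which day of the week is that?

Wednesday

Doomsday rule: the anchor day for the 2100s is Sunday. For year 56: 56÷12 = 4 r 8, and 8÷4 = 2, so 4+8+2 = 14.
Sunday + 14 ≡ Sunday — that's 2156's doomsday.
In February the doomsday date is Feb 29 (2156 is a leap year (divisible by 4)).
Feb 25 is 4 days before Feb 29; 4 mod 7 = 4, so Sunday − 4 = Wednesday.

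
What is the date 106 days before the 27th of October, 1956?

−27 → Sep 30, 1956 (end of Sep, 30 days; 79 left).
−30 → Aug 31, 1956 (end of Aug, 31 days; 49 left).
−31 → Jul 31, 1956 (end of Jul, 31 days; 18 left).
−18 → Jul 13, 1956.

July 13, 1956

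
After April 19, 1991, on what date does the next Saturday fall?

Apr 19, 1991 is a Friday.
From Friday to the next Saturday is 1 day.
Apr 19, 1991 + 1 = Apr 20, 1991.

April 20, 1991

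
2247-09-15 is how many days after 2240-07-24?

Jul 24, 2240 → Jul 24, 2241: 365 days.
Jul 24, 2241 → Jul 24, 2242: 365 days.
Jul 24, 2242 → Jul 24, 2243: 365 days.
Jul 24, 2243 → Jul 24, 2244: 366 days (Feb 29, 2244 is in that span).
Jul 24, 2244 → Jul 24, 2245: 365 days.
Jul 24, 2245 → Jul 24, 2246: 365 days.
Jul 24, 2246 → Jul 24, 2247: 365 days.
Jul 24, 2247 → Aug 24, 2247: 31 days (July has 31).
Aug 24, 2247 → Sep 15, 2247: 22 days.
Total: 2609 days.

2609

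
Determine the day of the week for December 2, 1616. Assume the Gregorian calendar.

Doomsday rule: the anchor day for the 1600s is Tuesday. For year 16: 16÷12 = 1 r 4, and 4÷4 = 1, so 1+4+1 = 6.
Tuesday + 6 ≡ Monday — that's 1616's doomsday.
In December the doomsday date is Dec 12.
Dec 2 is 10 days before Dec 12; 10 mod 7 = 3, so Monday − 3 = Friday.

Friday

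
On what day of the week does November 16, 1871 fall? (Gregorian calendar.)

Doomsday rule: the anchor day for the 1800s is Friday. For year 71: 71÷12 = 5 r 11, and 11÷4 = 2, so 5+11+2 = 18.
Friday + 18 ≡ Tuesday — that's 1871's doomsday.
In November the doomsday date is Nov 7.
Nov 16 is 9 days after Nov 7; 9 mod 7 = 2, so Tuesday + 2 = Thursday.

Thursday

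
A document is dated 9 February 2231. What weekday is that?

Wednesday

Doomsday rule: the anchor day for the 2200s is Friday. For year 31: 31÷12 = 2 r 7, and 7÷4 = 1, so 2+7+1 = 10.
Friday + 10 ≡ Monday — that's 2231's doomsday.
In February the doomsday date is Feb 28 (2231 is not a leap year).
Feb 9 is 19 days before Feb 28; 19 mod 7 = 5, so Monday − 5 = Wednesday.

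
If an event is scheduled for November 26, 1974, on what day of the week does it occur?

Tuesday

January 1, 1974 is a Tuesday.
Jan 1, 1974 → Feb 1, 1974: 31 days (January has 31).
Feb 1, 1974 → Mar 1, 1974: 28 days (February has 28).
Mar 1, 1974 → Apr 1, 1974: 31 days (March has 31).
Apr 1, 1974 → May 1, 1974: 30 days (April has 30).
May 1, 1974 → Jun 1, 1974: 31 days (May has 31).
Jun 1, 1974 → Jul 1, 1974: 30 days (June has 30).
Jul 1, 1974 → Aug 1, 1974: 31 days (July has 31).
Aug 1, 1974 → Sep 1, 1974: 31 days (August has 31).
Sep 1, 1974 → Oct 1, 1974: 30 days (September has 30).
Oct 1, 1974 → Nov 1, 1974: 31 days (October has 31).
Nov 1, 1974 → Nov 26, 1974: 25 days.
Total: 329 days.
329 mod 7 = 0, so Tuesday + 0 = Tuesday.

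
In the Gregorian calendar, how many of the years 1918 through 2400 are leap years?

118

Multiples of 4 in [1918,2400]: 121.
Of those, multiples of 100: 5 (not leap unless ÷400).
Multiples of 400: 2.
Leap years = 121 − 5 + 2 = 118.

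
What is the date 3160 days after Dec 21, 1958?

August 16, 1967

+365 (one year) → Dec 21, 1959 (2795 left).
+366 (one year; includes Feb 29, 1960) → Dec 21, 1960 (2429 left).
+365 (one year) → Dec 21, 1961 (2064 left).
+365 (one year) → Dec 21, 1962 (1699 left).
+365 (one year) → Dec 21, 1963 (1334 left).
+366 (one year; includes Feb 29, 1964) → Dec 21, 1964 (968 left).
+365 (one year) → Dec 21, 1965 (603 left).
+365 (one year) → Dec 21, 1966 (238 left).
Dec has 31 days: +11 → Jan 1, 1967 (227 left).
Jan has 31 days: +31 → Feb 1, 1967 (196 left).
Feb has 28 days: +28 → Mar 1, 1967 (168 left).
Mar has 31 days: +31 → Apr 1, 1967 (137 left).
Apr has 30 days: +30 → May 1, 1967 (107 left).
May has 31 days: +31 → Jun 1, 1967 (76 left).
Jun has 30 days: +30 → Jul 1, 1967 (46 left).
Jul has 31 days: +31 → Aug 1, 1967 (15 left).
+15 → Aug 16, 1967.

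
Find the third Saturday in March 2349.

March 19, 2349

March 1, 2349 is a Tuesday.
The first Saturday is therefore March 5 (4 days later).
The third Saturday is 5 + 2×7 = March 19.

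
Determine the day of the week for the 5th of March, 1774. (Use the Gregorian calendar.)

Saturday

Doomsday rule: the anchor day for the 1700s is Sunday. For year 74: 74÷12 = 6 r 2, and 2÷4 = 0, so 6+2+0 = 8.
Sunday + 8 ≡ Monday — that's 1774's doomsday.
In March the doomsday date is Mar 14.
Mar 5 is 9 days before Mar 14; 9 mod 7 = 2, so Monday − 2 = Saturday.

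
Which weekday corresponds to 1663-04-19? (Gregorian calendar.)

Doomsday rule: the anchor day for the 1600s is Tuesday. For year 63: 63÷12 = 5 r 3, and 3÷4 = 0, so 5+3+0 = 8.
Tuesday + 8 ≡ Wednesday — that's 1663's doomsday.
In April the doomsday date is Apr 4.
Apr 19 is 15 days after Apr 4; 15 mod 7 = 1, so Wednesday + 1 = Thursday.

Thursday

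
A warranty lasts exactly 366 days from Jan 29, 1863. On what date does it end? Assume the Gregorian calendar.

January 30, 1864

Jan has 31 days: +3 → Feb 1, 1863 (363 left).
Feb has 28 days: +28 → Mar 1, 1863 (335 left).
Mar has 31 days: +31 → Apr 1, 1863 (304 left).
Apr has 30 days: +30 → May 1, 1863 (274 left).
May has 31 days: +31 → Jun 1, 1863 (243 left).
Jun has 30 days: +30 → Jul 1, 1863 (213 left).
Jul has 31 days: +31 → Aug 1, 1863 (182 left).
Aug has 31 days: +31 → Sep 1, 1863 (151 left).
Sep has 30 days: +30 → Oct 1, 1863 (121 left).
Oct has 31 days: +31 → Nov 1, 1863 (90 left).
Nov has 30 days: +30 → Dec 1, 1863 (60 left).
Dec has 31 days: +31 → Jan 1, 1864 (29 left).
+29 → Jan 30, 1864.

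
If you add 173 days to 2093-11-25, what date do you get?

May 17, 2094

Nov has 30 days: +6 → Dec 1, 2093 (167 left).
Dec has 31 days: +31 → Jan 1, 2094 (136 left).
Jan has 31 days: +31 → Feb 1, 2094 (105 left).
Feb has 28 days: +28 → Mar 1, 2094 (77 left).
Mar has 31 days: +31 → Apr 1, 2094 (46 left).
Apr has 30 days: +30 → May 1, 2094 (16 left).
+16 → May 17, 2094.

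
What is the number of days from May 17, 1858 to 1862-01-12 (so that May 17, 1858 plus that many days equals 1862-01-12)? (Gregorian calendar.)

May 17, 1858 → May 17, 1859: 365 days.
May 17, 1859 → May 17, 1860: 366 days (Feb 29, 1860 is in that span).
May 17, 1860 → May 17, 1861: 365 days.
May 17, 1861 → Jun 17, 1861: 31 days (May has 31).
Jun 17, 1861 → Jul 17, 1861: 30 days (June has 30).
Jul 17, 1861 → Aug 17, 1861: 31 days (July has 31).
Aug 17, 1861 → Sep 17, 1861: 31 days (August has 31).
Sep 17, 1861 → Oct 17, 1861: 30 days (September has 30).
Oct 17, 1861 → Nov 17, 1861: 31 days (October has 31).
Nov 17, 1861 → Dec 17, 1861: 30 days (November has 30).
Dec 17, 1861 → Jan 12, 1862: 26 days.
Total: 1336 days.

1336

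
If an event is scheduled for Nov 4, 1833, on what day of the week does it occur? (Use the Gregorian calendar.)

Monday

Doomsday rule: the anchor day for the 1800s is Friday. For year 33: 33÷12 = 2 r 9, and 9÷4 = 2, so 2+9+2 = 13.
Friday + 13 ≡ Thursday — that's 1833's doomsday.
In November the doomsday date is Nov 7.
Nov 4 is 3 days before Nov 7; 3 mod 7 = 3, so Thursday − 3 = Monday.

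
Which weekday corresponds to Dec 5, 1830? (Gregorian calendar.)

Doomsday rule: the anchor day for the 1800s is Friday. For year 30: 30÷12 = 2 r 6, and 6÷4 = 1, so 2+6+1 = 9.
Friday + 9 ≡ Sunday — that's 1830's doomsday.
In December the doomsday date is Dec 12.
Dec 5 is 7 days before Dec 12; 7 mod 7 = 0, so Sunday − 0 = Sunday.

Sunday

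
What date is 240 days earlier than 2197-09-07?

January 10, 2197

−7 → Aug 31, 2197 (end of Aug, 31 days; 233 left).
−31 → Jul 31, 2197 (end of Jul, 31 days; 202 left).
−31 → Jun 30, 2197 (end of Jun, 30 days; 171 left).
−30 → May 31, 2197 (end of May, 31 days; 141 left).
−31 → Apr 30, 2197 (end of Apr, 30 days; 110 left).
−30 → Mar 31, 2197 (end of Mar, 31 days; 80 left).
−31 → Feb 28, 2197 (end of Feb, 28 days; 49 left).
−28 → Jan 31, 2197 (end of Jan, 31 days; 21 left).
−21 → Jan 10, 2197.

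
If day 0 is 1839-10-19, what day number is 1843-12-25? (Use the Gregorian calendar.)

Oct 19, 1839 → Oct 19, 1840: 366 days (Feb 29, 1840 is in that span).
Oct 19, 1840 → Oct 19, 1841: 365 days.
Oct 19, 1841 → Oct 19, 1842: 365 days.
Oct 19, 1842 → Oct 19, 1843: 365 days.
Oct 19, 1843 → Nov 19, 1843: 31 days (October has 31).
Nov 19, 1843 → Dec 19, 1843: 30 days (November has 30).
Dec 19, 1843 → Dec 25, 1843: 6 days.
Total: 1528 days.

1528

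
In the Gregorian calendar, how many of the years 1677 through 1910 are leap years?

55

Multiples of 4 in [1677,1910]: 58.
Of those, multiples of 100: 3 (not leap unless ÷400).
Multiples of 400: 0.
Leap years = 58 − 3 + 0 = 55.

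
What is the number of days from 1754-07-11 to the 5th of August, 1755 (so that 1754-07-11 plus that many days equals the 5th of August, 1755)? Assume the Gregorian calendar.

Jul 11, 1754 → Aug 11, 1754: 31 days (July has 31).
Aug 11, 1754 → Sep 11, 1754: 31 days (August has 31).
Sep 11, 1754 → Oct 11, 1754: 30 days (September has 30).
Oct 11, 1754 → Nov 11, 1754: 31 days (October has 31).
Nov 11, 1754 → Dec 11, 1754: 30 days (November has 30).
Dec 11, 1754 → Jan 11, 1755: 31 days (December has 31).
Jan 11, 1755 → Feb 11, 1755: 31 days (January has 31).
Feb 11, 1755 → Mar 11, 1755: 28 days (February has 28).
Mar 11, 1755 → Apr 11, 1755: 31 days (March has 31).
Apr 11, 1755 → May 11, 1755: 30 days (April has 30).
May 11, 1755 → Jun 11, 1755: 31 days (May has 31).
Jun 11, 1755 → Jul 11, 1755: 30 days (June has 30).
Jul 11, 1755 → Aug 5, 1755: 25 days.
Total: 390 days.

390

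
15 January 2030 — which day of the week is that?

Tuesday

Doomsday rule: the anchor day for the 2000s is Tuesday. For year 30: 30÷12 = 2 r 6, and 6÷4 = 1, so 2+6+1 = 9.
Tuesday + 9 ≡ Thursday — that's 2030's doomsday.
In January the doomsday date is Jan 3 (2030 is not a leap year).
Jan 15 is 12 days after Jan 3; 12 mod 7 = 5, so Thursday + 5 = Tuesday.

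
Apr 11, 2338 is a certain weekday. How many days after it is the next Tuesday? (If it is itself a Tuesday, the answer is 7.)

1

Apr 11, 2338 is a Monday.
From Monday to the next Tuesday is 1 day.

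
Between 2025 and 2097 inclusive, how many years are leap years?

18

Multiples of 4 in [2025,2097]: 18.
Of those, multiples of 100: 0 (not leap unless ÷400).
Multiples of 400: 0.
Leap years = 18 − 0 + 0 = 18.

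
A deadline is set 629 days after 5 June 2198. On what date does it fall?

+365 (one year) → Jun 5, 2199 (264 left).
Jun has 30 days: +26 → Jul 1, 2199 (238 left).
Jul has 31 days: +31 → Aug 1, 2199 (207 left).
Aug has 31 days: +31 → Sep 1, 2199 (176 left).
Sep has 30 days: +30 → Oct 1, 2199 (146 left).
Oct has 31 days: +31 → Nov 1, 2199 (115 left).
Nov has 30 days: +30 → Dec 1, 2199 (85 left).
Dec has 31 days: +31 → Jan 1, 2200 (54 left).
Jan has 31 days: +31 → Feb 1, 2200 (23 left).
+23 → Feb 24, 2200.

February 24, 2200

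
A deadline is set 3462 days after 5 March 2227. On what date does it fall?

+366 (one year; includes Feb 29, 2228) → Mar 5, 2228 (3096 left).
+365 (one year) → Mar 5, 2229 (2731 left).
+365 (one year) → Mar 5, 2230 (2366 left).
+365 (one year) → Mar 5, 2231 (2001 left).
+366 (one year; includes Feb 29, 2232) → Mar 5, 2232 (1635 left).
+365 (one year) → Mar 5, 2233 (1270 left).
+365 (one year) → Mar 5, 2234 (905 left).
+365 (one year) → Mar 5, 2235 (540 left).
+366 (one year; includes Feb 29, 2236) → Mar 5, 2236 (174 left).
Mar has 31 days: +27 → Apr 1, 2236 (147 left).
Apr has 30 days: +30 → May 1, 2236 (117 left).
May has 31 days: +31 → Jun 1, 2236 (86 left).
Jun has 30 days: +30 → Jul 1, 2236 (56 left).
Jul has 31 days: +31 → Aug 1, 2236 (25 left).
+25 → Aug 26, 2236.

August 26, 2236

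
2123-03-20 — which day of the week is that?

Doomsday rule: the anchor day for the 2100s is Sunday. For year 23: 23÷12 = 1 r 11, and 11÷4 = 2, so 1+11+2 = 14.
Sunday + 14 ≡ Sunday — that's 2123's doomsday.
In March the doomsday date is Mar 14.
Mar 20 is 6 days after Mar 14; 6 mod 7 = 6, so Sunday + 6 = Saturday.

Saturday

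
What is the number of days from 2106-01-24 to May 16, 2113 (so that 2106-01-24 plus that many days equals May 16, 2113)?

2669

Jan 24, 2106 → Jan 24, 2107: 365 days.
Jan 24, 2107 → Jan 24, 2108: 365 days.
Jan 24, 2108 → Jan 24, 2109: 366 days (Feb 29, 2108 is in that span).
Jan 24, 2109 → Jan 24, 2110: 365 days.
Jan 24, 2110 → Jan 24, 2111: 365 days.
Jan 24, 2111 → Jan 24, 2112: 365 days.
Jan 24, 2112 → Jan 24, 2113: 366 days (Feb 29, 2112 is in that span).
Jan 24, 2113 → Feb 24, 2113: 31 days (January has 31).
Feb 24, 2113 → Mar 24, 2113: 28 days (February has 28).
Mar 24, 2113 → Apr 24, 2113: 31 days (March has 31).
Apr 24, 2113 → May 16, 2113: 22 days.
Total: 2669 days.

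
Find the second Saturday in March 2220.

March 1, 2220 is a Wednesday.
The first Saturday is therefore March 4 (3 days later).
The second Saturday is 4 + 1×7 = March 11.

March 11, 2220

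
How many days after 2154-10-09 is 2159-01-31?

1575

Oct 9, 2154 → Oct 9, 2155: 365 days.
Oct 9, 2155 → Oct 9, 2156: 366 days (Feb 29, 2156 is in that span).
Oct 9, 2156 → Oct 9, 2157: 365 days.
Oct 9, 2157 → Oct 9, 2158: 365 days.
Oct 9, 2158 → Nov 9, 2158: 31 days (October has 31).
Nov 9, 2158 → Dec 9, 2158: 30 days (November has 30).
Dec 9, 2158 → Jan 9, 2159: 31 days (December has 31).
Jan 9, 2159 → Jan 31, 2159: 22 days.
Total: 1575 days.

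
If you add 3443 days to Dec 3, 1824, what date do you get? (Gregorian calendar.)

May 8, 1834

+365 (one year) → Dec 3, 1825 (3078 left).
+365 (one year) → Dec 3, 1826 (2713 left).
+365 (one year) → Dec 3, 1827 (2348 left).
+366 (one year; includes Feb 29, 1828) → Dec 3, 1828 (1982 left).
+365 (one year) → Dec 3, 1829 (1617 left).
+365 (one year) → Dec 3, 1830 (1252 left).
+365 (one year) → Dec 3, 1831 (887 left).
+366 (one year; includes Feb 29, 1832) → Dec 3, 1832 (521 left).
+365 (one year) → Dec 3, 1833 (156 left).
Dec has 31 days: +29 → Jan 1, 1834 (127 left).
Jan has 31 days: +31 → Feb 1, 1834 (96 left).
Feb has 28 days: +28 → Mar 1, 1834 (68 left).
Mar has 31 days: +31 → Apr 1, 1834 (37 left).
Apr has 30 days: +30 → May 1, 1834 (7 left).
+7 → May 8, 1834.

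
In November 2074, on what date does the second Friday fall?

November 1, 2074 is a Thursday.
The first Friday is therefore November 2 (1 days later).
The second Friday is 2 + 1×7 = November 9.

November 9, 2074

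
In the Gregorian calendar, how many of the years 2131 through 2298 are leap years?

Multiples of 4 in [2131,2298]: 42.
Of those, multiples of 100: 1 (not leap unless ÷400).
Multiples of 400: 0.
Leap years = 42 − 1 + 0 = 41.

41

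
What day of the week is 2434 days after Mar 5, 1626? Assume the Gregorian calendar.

First find the weekday of Mar 5, 1626. Doomsday rule: the anchor day for the 1600s is Tuesday. For year 26: 26÷12 = 2 r 2, and 2÷4 = 0, so 2+2+0 = 4.
Tuesday + 4 ≡ Saturday — that's 1626's doomsday.
In March the doomsday date is Mar 14.
Mar 5 is 9 days before Mar 14; 9 mod 7 = 2, so Saturday − 2 = Thursday.
2434 mod 7 = 5, so 2434 days after a Thursday is Thursday + 5 = Tuesday.

Tuesday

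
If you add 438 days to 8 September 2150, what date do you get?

November 20, 2151

+365 (one year) → Sep 8, 2151 (73 left).
Sep has 30 days: +23 → Oct 1, 2151 (50 left).
Oct has 31 days: +31 → Nov 1, 2151 (19 left).
+19 → Nov 20, 2151.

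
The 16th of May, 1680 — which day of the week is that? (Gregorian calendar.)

Doomsday rule: the anchor day for the 1600s is Tuesday. For year 80: 80÷12 = 6 r 8, and 8÷4 = 2, so 6+8+2 = 16.
Tuesday + 16 ≡ Thursday — that's 1680's doomsday.
In May the doomsday date is May 9.
May 16 is 7 days after May 9; 7 mod 7 = 0, so Thursday + 0 = Thursday.

Thursday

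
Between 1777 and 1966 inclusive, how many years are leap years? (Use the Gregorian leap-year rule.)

Multiples of 4 in [1777,1966]: 47.
Of those, multiples of 100: 2 (not leap unless ÷400).
Multiples of 400: 0.
Leap years = 47 − 2 + 0 = 45.

45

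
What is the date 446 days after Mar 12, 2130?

June 1, 2131

+365 (one year) → Mar 12, 2131 (81 left).
Mar has 31 days: +20 → Apr 1, 2131 (61 left).
Apr has 30 days: +30 → May 1, 2131 (31 left).
May has 31 days: +31 → Jun 1, 2131 (0 left).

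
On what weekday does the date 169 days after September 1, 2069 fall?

First find the weekday of Sep 1, 2069. Doomsday rule: the anchor day for the 2000s is Tuesday. For year 69: 69÷12 = 5 r 9, and 9÷4 = 2, so 5+9+2 = 16.
Tuesday + 16 ≡ Thursday — that's 2069's doomsday.
In September the doomsday date is Sep 5.
Sep 1 is 4 days before Sep 5; 4 mod 7 = 4, so Thursday − 4 = Sunday.
169 mod 7 = 1, so 169 days after a Sunday is Sunday + 1 = Monday.

Monday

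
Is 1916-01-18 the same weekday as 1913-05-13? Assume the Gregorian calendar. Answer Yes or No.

From May 13, 1913 to Jan 18, 1916 is 980 days.
980 mod 7 = 0, so they are the same weekday.
(May 13, 1913 is a Tuesday; Jan 18, 1916 is a Tuesday.)

Yes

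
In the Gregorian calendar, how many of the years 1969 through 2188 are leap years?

54

Multiples of 4 in [1969,2188]: 55.
Of those, multiples of 100: 2 (not leap unless ÷400).
Multiples of 400: 1.
Leap years = 55 − 2 + 1 = 54.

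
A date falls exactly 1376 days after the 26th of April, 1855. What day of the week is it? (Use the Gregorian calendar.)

First find the weekday of Apr 26, 1855. Doomsday rule: the anchor day for the 1800s is Friday. For year 55: 55÷12 = 4 r 7, and 7÷4 = 1, so 4+7+1 = 12.
Friday + 12 ≡ Wednesday — that's 1855's doomsday.
In April the doomsday date is Apr 4.
Apr 26 is 22 days after Apr 4; 22 mod 7 = 1, so Wednesday + 1 = Thursday.
1376 mod 7 = 4, so 1376 days after a Thursday is Thursday + 4 = Monday.

Monday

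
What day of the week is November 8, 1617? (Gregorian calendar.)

Doomsday rule: the anchor day for the 1600s is Tuesday. For year 17: 17÷12 = 1 r 5, and 5÷4 = 1, so 1+5+1 = 7.
Tuesday + 7 ≡ Tuesday — that's 1617's doomsday.
In November the doomsday date is Nov 7.
Nov 8 is 1 day after Nov 7; 1 mod 7 = 1, so Tuesday + 1 = Wednesday.

Wednesday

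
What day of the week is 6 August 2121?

Doomsday rule: the anchor day for the 2100s is Sunday. For year 21: 21÷12 = 1 r 9, and 9÷4 = 2, so 1+9+2 = 12.
Sunday + 12 ≡ Friday — that's 2121's doomsday.
In August the doomsday date is Aug 8.
Aug 6 is 2 days before Aug 8; 2 mod 7 = 2, so Friday − 2 = Wednesday.

Wednesday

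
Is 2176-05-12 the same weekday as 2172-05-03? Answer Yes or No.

From May 3, 2172 to May 12, 2176 is 1470 days.
1470 mod 7 = 0, so they are the same weekday.
(May 3, 2172 is a Sunday; May 12, 2176 is a Sunday.)

Yes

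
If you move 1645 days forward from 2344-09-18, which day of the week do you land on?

Monday

Sep 18, 2344 is a Monday.
1645 mod 7 = 0, so 1645 days after a Monday is Monday + 0 = Monday.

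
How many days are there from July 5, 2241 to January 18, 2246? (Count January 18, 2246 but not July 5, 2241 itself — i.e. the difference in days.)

Jul 5, 2241 → Jul 5, 2242: 365 days.
Jul 5, 2242 → Jul 5, 2243: 365 days.
Jul 5, 2243 → Jul 5, 2244: 366 days (Feb 29, 2244 is in that span).
Jul 5, 2244 → Jul 5, 2245: 365 days.
Jul 5, 2245 → Aug 5, 2245: 31 days (July has 31).
Aug 5, 2245 → Sep 5, 2245: 31 days (August has 31).
Sep 5, 2245 → Oct 5, 2245: 30 days (September has 30).
Oct 5, 2245 → Nov 5, 2245: 31 days (October has 31).
Nov 5, 2245 → Dec 5, 2245: 30 days (November has 30).
Dec 5, 2245 → Jan 5, 2246: 31 days (December has 31).
Jan 5, 2246 → Jan 18, 2246: 13 days.
Total: 1658 days.

1658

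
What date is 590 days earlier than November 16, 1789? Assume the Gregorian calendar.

−365 (one year) → Nov 16, 1788 (225 left).
−16 → Oct 31, 1788 (end of Oct, 31 days; 209 left).
−31 → Sep 30, 1788 (end of Sep, 30 days; 178 left).
−30 → Aug 31, 1788 (end of Aug, 31 days; 148 left).
−31 → Jul 31, 1788 (end of Jul, 31 days; 117 left).
−31 → Jun 30, 1788 (end of Jun, 30 days; 86 left).
−30 → May 31, 1788 (end of May, 31 days; 56 left).
−31 → Apr 30, 1788 (end of Apr, 30 days; 25 left).
−25 → Apr 5, 1788.

April 5, 1788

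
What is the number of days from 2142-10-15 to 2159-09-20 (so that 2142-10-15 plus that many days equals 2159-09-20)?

6184

Oct 15, 2142 → Oct 15, 2143: 365 days.
Oct 15, 2143 → Oct 15, 2144: 366 days (Feb 29, 2144 is in that span).
Oct 15, 2144 → Oct 15, 2145: 365 days.
Oct 15, 2145 → Oct 15, 2146: 365 days.
Oct 15, 2146 → Oct 15, 2147: 365 days.
Oct 15, 2147 → Oct 15, 2148: 366 days (Feb 29, 2148 is in that span).
Oct 15, 2148 → Oct 15, 2149: 365 days.
Oct 15, 2149 → Oct 15, 2150: 365 days.
Oct 15, 2150 → Oct 15, 2151: 365 days.
Oct 15, 2151 → Oct 15, 2152: 366 days (Feb 29, 2152 is in that span).
Oct 15, 2152 → Oct 15, 2153: 365 days.
Oct 15, 2153 → Oct 15, 2154: 365 days.
Oct 15, 2154 → Oct 15, 2155: 365 days.
Oct 15, 2155 → Oct 15, 2156: 366 days (Feb 29, 2156 is in that span).
Oct 15, 2156 → Oct 15, 2157: 365 days.
Oct 15, 2157 → Oct 15, 2158: 365 days.
Oct 15, 2158 → Nov 15, 2158: 31 days (October has 31).
Nov 15, 2158 → Dec 15, 2158: 30 days (November has 30).
Dec 15, 2158 → Jan 15, 2159: 31 days (December has 31).
Jan 15, 2159 → Feb 15, 2159: 31 days (January has 31).
Feb 15, 2159 → Mar 15, 2159: 28 days (February has 28).
Mar 15, 2159 → Apr 15, 2159: 31 days (March has 31).
Apr 15, 2159 → May 15, 2159: 30 days (April has 30).
May 15, 2159 → Jun 15, 2159: 31 days (May has 31).
Jun 15, 2159 → Jul 15, 2159: 30 days (June has 30).
Jul 15, 2159 → Aug 15, 2159: 31 days (July has 31).
Aug 15, 2159 → Sep 15, 2159: 31 days (August has 31).
Sep 15, 2159 → Sep 20, 2159: 5 days.
Total: 6184 days.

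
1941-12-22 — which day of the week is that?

Doomsday rule: the anchor day for the 1900s is Wednesday. For year 41: 41÷12 = 3 r 5, and 5÷4 = 1, so 3+5+1 = 9.
Wednesday + 9 ≡ Friday — that's 1941's doomsday.
In December the doomsday date is Dec 12.
Dec 22 is 10 days after Dec 12; 10 mod 7 = 3, so Friday + 3 = Monday.

Monday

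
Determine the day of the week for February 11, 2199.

Monday

Doomsday rule: the anchor day for the 2100s is Sunday. For year 99: 99÷12 = 8 r 3, and 3÷4 = 0, so 8+3+0 = 11.
Sunday + 11 ≡ Thursday — that's 2199's doomsday.
In February the doomsday date is Feb 28 (2199 is not a leap year).
Feb 11 is 17 days before Feb 28; 17 mod 7 = 3, so Thursday − 3 = Monday.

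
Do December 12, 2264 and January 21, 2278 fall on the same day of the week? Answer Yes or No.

Yes

From Dec 12, 2264 to Jan 21, 2278 is 4788 days.
4788 mod 7 = 0, so they are the same weekday.
(Dec 12, 2264 is a Monday; Jan 21, 2278 is a Monday.)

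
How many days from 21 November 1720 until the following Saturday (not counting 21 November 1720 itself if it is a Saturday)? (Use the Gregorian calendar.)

Nov 21, 1720 is a Thursday.
From Thursday to the next Saturday is 2 days.

2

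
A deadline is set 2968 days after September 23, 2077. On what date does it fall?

November 8, 2085

+365 (one year) → Sep 23, 2078 (2603 left).
+365 (one year) → Sep 23, 2079 (2238 left).
+366 (one year; includes Feb 29, 2080) → Sep 23, 2080 (1872 left).
+365 (one year) → Sep 23, 2081 (1507 left).
+365 (one year) → Sep 23, 2082 (1142 left).
+365 (one year) → Sep 23, 2083 (777 left).
+366 (one year; includes Feb 29, 2084) → Sep 23, 2084 (411 left).
+365 (one year) → Sep 23, 2085 (46 left).
Sep has 30 days: +8 → Oct 1, 2085 (38 left).
Oct has 31 days: +31 → Nov 1, 2085 (7 left).
+7 → Nov 8, 2085.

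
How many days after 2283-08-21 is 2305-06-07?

7960

Aug 21, 2283 → Aug 21, 2284: 366 days (Feb 29, 2284 is in that span).
Aug 21, 2284 → Aug 21, 2285: 365 days.
Aug 21, 2285 → Aug 21, 2286: 365 days.
Aug 21, 2286 → Aug 21, 2287: 365 days.
Aug 21, 2287 → Aug 21, 2288: 366 days (Feb 29, 2288 is in that span).
Aug 21, 2288 → Aug 21, 2289: 365 days.
Aug 21, 2289 → Aug 21, 2290: 365 days.
Aug 21, 2290 → Aug 21, 2291: 365 days.
Aug 21, 2291 → Aug 21, 2292: 366 days (Feb 29, 2292 is in that span).
Aug 21, 2292 → Aug 21, 2293: 365 days.
Aug 21, 2293 → Aug 21, 2294: 365 days.
Aug 21, 2294 → Aug 21, 2295: 365 days.
Aug 21, 2295 → Aug 21, 2296: 366 days (Feb 29, 2296 is in that span).
Aug 21, 2296 → Aug 21, 2297: 365 days.
Aug 21, 2297 → Aug 21, 2298: 365 days.
Aug 21, 2298 → Aug 21, 2299: 365 days.
Aug 21, 2299 → Aug 21, 2300: 365 days.
Aug 21, 2300 → Aug 21, 2301: 365 days.
Aug 21, 2301 → Aug 21, 2302: 365 days.
Aug 21, 2302 → Aug 21, 2303: 365 days.
Aug 21, 2303 → Aug 21, 2304: 366 days (Feb 29, 2304 is in that span).
Aug 21, 2304 → Sep 21, 2304: 31 days (August has 31).
Sep 21, 2304 → Oct 21, 2304: 30 days (September has 30).
Oct 21, 2304 → Nov 21, 2304: 31 days (October has 31).
Nov 21, 2304 → Dec 21, 2304: 30 days (November has 30).
Dec 21, 2304 → Jan 21, 2305: 31 days (December has 31).
Jan 21, 2305 → Feb 21, 2305: 31 days (January has 31).
Feb 21, 2305 → Mar 21, 2305: 28 days (February has 28).
Mar 21, 2305 → Apr 21, 2305: 31 days (March has 31).
Apr 21, 2305 → May 21, 2305: 30 days (April has 30).
May 21, 2305 → Jun 7, 2305: 17 days.
Total: 7960 days.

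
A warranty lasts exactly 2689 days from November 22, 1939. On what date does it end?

April 3, 1947

+366 (one year; includes Feb 29, 1940) → Nov 22, 1940 (2323 left).
+365 (one year) → Nov 22, 1941 (1958 left).
+365 (one year) → Nov 22, 1942 (1593 left).
+365 (one year) → Nov 22, 1943 (1228 left).
+366 (one year; includes Feb 29, 1944) → Nov 22, 1944 (862 left).
+365 (one year) → Nov 22, 1945 (497 left).
+365 (one year) → Nov 22, 1946 (132 left).
Nov has 30 days: +9 → Dec 1, 1946 (123 left).
Dec has 31 days: +31 → Jan 1, 1947 (92 left).
Jan has 31 days: +31 → Feb 1, 1947 (61 left).
Feb has 28 days: +28 → Mar 1, 1947 (33 left).
Mar has 31 days: +31 → Apr 1, 1947 (2 left).
+2 → Apr 3, 1947.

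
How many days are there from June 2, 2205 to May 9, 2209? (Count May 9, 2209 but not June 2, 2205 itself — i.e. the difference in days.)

Jun 2, 2205 → Jun 2, 2206: 365 days.
Jun 2, 2206 → Jun 2, 2207: 365 days.
Jun 2, 2207 → Jun 2, 2208: 366 days (Feb 29, 2208 is in that span).
Jun 2, 2208 → Jul 2, 2208: 30 days (June has 30).
Jul 2, 2208 → Aug 2, 2208: 31 days (July has 31).
Aug 2, 2208 → Sep 2, 2208: 31 days (August has 31).
Sep 2, 2208 → Oct 2, 2208: 30 days (September has 30).
Oct 2, 2208 → Nov 2, 2208: 31 days (October has 31).
Nov 2, 2208 → Dec 2, 2208: 30 days (November has 30).
Dec 2, 2208 → Jan 2, 2209: 31 days (December has 31).
Jan 2, 2209 → Feb 2, 2209: 31 days (January has 31).
Feb 2, 2209 → Mar 2, 2209: 28 days (February has 28).
Mar 2, 2209 → Apr 2, 2209: 31 days (March has 31).
Apr 2, 2209 → May 2, 2209: 30 days (April has 30).
May 2, 2209 → May 9, 2209: 7 days.
Total: 1437 days.

1437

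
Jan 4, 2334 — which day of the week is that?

Doomsday rule: the anchor day for the 2300s is Wednesday. For year 34: 34÷12 = 2 r 10, and 10÷4 = 2, so 2+10+2 = 14.
Wednesday + 14 ≡ Wednesday — that's 2334's doomsday.
In January the doomsday date is Jan 3 (2334 is not a leap year).
Jan 4 is 1 day after Jan 3; 1 mod 7 = 1, so Wednesday + 1 = Thursday.

Thursday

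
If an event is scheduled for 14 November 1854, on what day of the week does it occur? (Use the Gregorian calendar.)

Doomsday rule: the anchor day for the 1800s is Friday. For year 54: 54÷12 = 4 r 6, and 6÷4 = 1, so 4+6+1 = 11.
Friday + 11 ≡ Tuesday — that's 1854's doomsday.
In November the doomsday date is Nov 7.
Nov 14 is 7 days after Nov 7; 7 mod 7 = 0, so Tuesday + 0 = Tuesday.

Tuesday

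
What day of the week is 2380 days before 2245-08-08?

Friday

Aug 8, 2245 is a Friday.
2380 mod 7 = 0, so 2380 days before a Friday is Friday − 0 = Friday.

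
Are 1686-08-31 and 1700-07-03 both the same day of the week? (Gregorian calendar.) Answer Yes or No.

From Aug 31, 1686 to Jul 3, 1700 is 5054 days.
5054 mod 7 = 0, so they are the same weekday.
(Aug 31, 1686 is a Saturday; Jul 3, 1700 is a Saturday.)

Yes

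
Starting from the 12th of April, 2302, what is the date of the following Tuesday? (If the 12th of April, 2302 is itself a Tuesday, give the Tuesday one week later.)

Apr 12, 2302 is a Saturday.
From Saturday to the next Tuesday is 3 days.
Apr 12, 2302 + 3 = Apr 15, 2302.

April 15, 2302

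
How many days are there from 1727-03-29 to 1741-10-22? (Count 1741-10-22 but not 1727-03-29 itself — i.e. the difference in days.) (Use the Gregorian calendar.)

Mar 29, 1727 → Mar 29, 1728: 366 days (Feb 29, 1728 is in that span).
Mar 29, 1728 → Mar 29, 1729: 365 days.
Mar 29, 1729 → Mar 29, 1730: 365 days.
Mar 29, 1730 → Mar 29, 1731: 365 days.
Mar 29, 1731 → Mar 29, 1732: 366 days (Feb 29, 1732 is in that span).
Mar 29, 1732 → Mar 29, 1733: 365 days.
Mar 29, 1733 → Mar 29, 1734: 365 days.
Mar 29, 1734 → Mar 29, 1735: 365 days.
Mar 29, 1735 → Mar 29, 1736: 366 days (Feb 29, 1736 is in that span).
Mar 29, 1736 → Mar 29, 1737: 365 days.
Mar 29, 1737 → Mar 29, 1738: 365 days.
Mar 29, 1738 → Mar 29, 1739: 365 days.
Mar 29, 1739 → Mar 29, 1740: 366 days (Feb 29, 1740 is in that span).
Mar 29, 1740 → Mar 29, 1741: 365 days.
Mar 29, 1741 → Apr 29, 1741: 31 days (March has 31).
Apr 29, 1741 → May 29, 1741: 30 days (April has 30).
May 29, 1741 → Jun 29, 1741: 31 days (May has 31).
Jun 29, 1741 → Jul 29, 1741: 30 days (June has 30).
Jul 29, 1741 → Aug 29, 1741: 31 days (July has 31).
Aug 29, 1741 → Sep 29, 1741: 31 days (August has 31).
Sep 29, 1741 → Oct 22, 1741: 23 days.
Total: 5321 days.

5321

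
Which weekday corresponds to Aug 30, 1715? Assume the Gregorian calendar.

Doomsday rule: the anchor day for the 1700s is Sunday. For year 15: 15÷12 = 1 r 3, and 3÷4 = 0, so 1+3+0 = 4.
Sunday + 4 ≡ Thursday — that's 1715's doomsday.
In August the doomsday date is Aug 8.
Aug 30 is 22 days after Aug 8; 22 mod 7 = 1, so Thursday + 1 = Friday.

Friday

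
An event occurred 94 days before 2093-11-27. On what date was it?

−27 → Oct 31, 2093 (end of Oct, 31 days; 67 left).
−31 → Sep 30, 2093 (end of Sep, 30 days; 36 left).
−30 → Aug 31, 2093 (end of Aug, 31 days; 6 left).
−6 → Aug 25, 2093.

August 25, 2093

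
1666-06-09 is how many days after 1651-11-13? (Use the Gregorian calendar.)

Nov 13, 1651 → Nov 13, 1652: 366 days (Feb 29, 1652 is in that span).
Nov 13, 1652 → Nov 13, 1653: 365 days.
Nov 13, 1653 → Nov 13, 1654: 365 days.
Nov 13, 1654 → Nov 13, 1655: 365 days.
Nov 13, 1655 → Nov 13, 1656: 366 days (Feb 29, 1656 is in that span).
Nov 13, 1656 → Nov 13, 1657: 365 days.
Nov 13, 1657 → Nov 13, 1658: 365 days.
Nov 13, 1658 → Nov 13, 1659: 365 days.
Nov 13, 1659 → Nov 13, 1660: 366 days (Feb 29, 1660 is in that span).
Nov 13, 1660 → Nov 13, 1661: 365 days.
Nov 13, 1661 → Nov 13, 1662: 365 days.
Nov 13, 1662 → Nov 13, 1663: 365 days.
Nov 13, 1663 → Nov 13, 1664: 366 days (Feb 29, 1664 is in that span).
Nov 13, 1664 → Nov 13, 1665: 365 days.
Nov 13, 1665 → Dec 13, 1665: 30 days (November has 30).
Dec 13, 1665 → Jan 13, 1666: 31 days (December has 31).
Jan 13, 1666 → Feb 13, 1666: 31 days (January has 31).
Feb 13, 1666 → Mar 13, 1666: 28 days (February has 28).
Mar 13, 1666 → Apr 13, 1666: 31 days (March has 31).
Apr 13, 1666 → May 13, 1666: 30 days (April has 30).
May 13, 1666 → Jun 9, 1666: 27 days.
Total: 5322 days.

5322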